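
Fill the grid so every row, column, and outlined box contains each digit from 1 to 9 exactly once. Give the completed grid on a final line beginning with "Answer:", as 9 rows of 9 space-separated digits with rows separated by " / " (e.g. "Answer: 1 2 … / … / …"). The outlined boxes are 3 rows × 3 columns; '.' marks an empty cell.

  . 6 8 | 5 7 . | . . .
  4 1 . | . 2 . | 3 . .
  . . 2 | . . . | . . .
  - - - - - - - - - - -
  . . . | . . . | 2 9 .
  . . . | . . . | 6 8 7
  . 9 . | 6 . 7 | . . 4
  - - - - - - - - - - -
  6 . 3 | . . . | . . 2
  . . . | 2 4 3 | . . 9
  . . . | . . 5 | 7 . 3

Step 1. [r6c1∈{1,2,3,5,8}] 2 has one home in row 6: r6c1, so r6c1=2.
Step 2. [r6c5∈{1,3,5,8}] row 6 places 8 nowhere but r6c5, so r6c5=8.
Step 3. [r1c9∈{1}] r1c9 is down to just 1 ⇒ r1c9=1.
Step 4. [r4c9∈{5}] only 5 remains possible at r4c9. So r4c9=5.
Step 5. [r5c5∈{1,3,5,9}] across col 5, 5 lands solely at r5c5 ⇒ r5c5=5.
Step 6. [r8c8∈{1,5,6}] in row 8, 6 fits only at r8c8. So r8c8=6.
Step 7. [r1c1∈{3,9}] across row 1, 3 lands solely at r1c1 ⇒ r1c1=3.
Step 8. [r5c1∈{1}] nothing but 1 survives at r5c1. So r5c1=1.
Step 9. [r5c3∈{4}] r5c3 has the single candidate 4 ⇒ r5c3=4.
Step 10. [r7c4∈{1,7,8,9}] in col 4, 7 fits only at r7c4, so r7c4=7.
Step 11. [r9c5∈{1,6,9}] across row 9, 6 lands solely at r9c5. So r9c5=6.
Step 12. [r6c7∈{1}] only 1 remains possible at r6c7, so r6c7=1.
Step 13. [r8c3∈{1,5,7}] row 8 places 1 nowhere but r8c3, so r8c3=1.
Step 14. [r9c3∈{9}] nothing but 9 survives at r9c3. So r9c3=9.
Step 15. [r3c1∈{5,7,9}] col 1 places 9 nowhere but r3c1 ⇒ r3c1=9.
Step 16. [r9c1∈{8}] r9c1 has the single candidate 8. So r9c1=8.
Step 17. [r9c4∈{1}] r9c4's peers cover all but 1, so r9c4=1.
Step 18. [r9c8∈{4}] r9c8's peers cover all but 4, so r9c8=4.
Step 19. [r8c1∈{5,7}] across col 1, 5 lands solely at r8c1, so r8c1=5.
Step 20. [r7c6∈{8,9}] 8 has one home in box 8: r7c6, so r7c6=8.
Step 21. [r3c2∈{5,7}] 5 has one home in col 2: r3c2 ⇒ r3c2=5.
Step 22. [r4c2∈{3,7,8}] r4c2 is the only open cell in row 4 admitting 8. So r4c2=8.
Step 23. [r1c7∈{4,9}] in col 7, 9 fits only at r1c7. So r1c7=9.
Step 24. [r3c7∈{4,8}] in col 7, 4 fits only at r3c7. So r3c7=4.
Step 25. [r2c3∈{7}] r2c3 has the single candidate 7. So r2c3=7.
Step 26. [r4c4∈{3,4}] across col 4, 4 lands solely at r4c4 ⇒ r4c4=4.
Step 27. [r4c5∈{1,3}] across row 4, 3 lands solely at r4c5, so r4c5=3.
Step 28. [r5c4∈{9}] r5c4 is down to just 9, so r5c4=9.
Step 29. [r2c4∈{8}] r2c4 is down to just 8, so r2c4=8.
Step 30. [r2c9∈{6}] r2c9 is down to just 6, so r2c9=6.
Step 31. [r7c7∈{5}] r7c7's peers cover all but 5, so r7c7=5.
Step 32. [r4c6∈{1}] r4c6's peers cover all but 1 ⇒ r4c6=1.
Step 33. [r6c3∈{5}] r6c3's peers cover all but 5 ⇒ r6c3=5.
Step 34. [r1c8∈{2}] nothing but 2 survives at r1c8 ⇒ r1c8=2.
Step 35. [r2c8∈{5}] only 5 remains possible at r2c8 ⇒ r2c8=5.
Step 36. [r1c6∈{4}] r1c6's peers cover all but 4 ⇒ r1c6=4.
Step 37. [r4c3∈{6}] r4c3's peers cover all but 6. So r4c3=6.
Step 38. [r8c7∈{8}] r8c7 has the single candidate 8 ⇒ r8c7=8.
Step 39. [r3c5∈{1}] r3c5 has the single candidate 1. So r3c5=1.
Step 40. [r5c2∈{3}] nothing but 3 survives at r5c2. So r5c2=3.
Step 41. [r2c6∈{9}] r2c6 has the single candidate 9, so r2c6=9.
Step 42. [r9c2∈{2}] nothing but 2 survives at r9c2 ⇒ r9c2=2.
Step 43. [r8c2∈{7}] only 7 remains possible at r8c2. So r8c2=7.
Step 44. [r7c5∈{9}] nothing but 9 survives at r7c5. So r7c5=9.
Step 45. [r6c8∈{3}] only 3 remains possible at r6c8. So r6c8=3.
Step 46. [r7c2∈{4}] r7c2 is down to just 4. So r7c2=4.
Step 47. [r4c1∈{7}] r4c1 has the single candidate 7, so r4c1=7.
Step 48. [r3c4∈{3}] nothing but 3 survives at r3c4, so r3c4=3.
Step 49. [r5c6∈{2}] r5c6 is down to just 2. So r5c6=2.
Step 50. [r7c8∈{1}] r7c8 has the single candidate 1, so r7c8=1.
Step 51. [r3c9∈{8}] r3c9 has the single candidate 8, so r3c9=8.
Step 52. [r3c6∈{6}] nothing but 6 survives at r3c6. So r3c6=6.
Step 53. [r3c8∈{7}] r3c8 has the single candidate 7. So r3c8=7.

Answer: 3 6 8 5 7 4 9 2 1 / 4 1 7 8 2 9 3 5 6 / 9 5 2 3 1 6 4 7 8 / 7 8 6 4 3 1 2 9 5 / 1 3 4 9 5 2 6 8 7 / 2 9 5 6 8 7 1 3 4 / 6 4 3 7 9 8 5 1 2 / 5 7 1 2 4 3 8 6 9 / 8 2 9 1 6 5 7 4 3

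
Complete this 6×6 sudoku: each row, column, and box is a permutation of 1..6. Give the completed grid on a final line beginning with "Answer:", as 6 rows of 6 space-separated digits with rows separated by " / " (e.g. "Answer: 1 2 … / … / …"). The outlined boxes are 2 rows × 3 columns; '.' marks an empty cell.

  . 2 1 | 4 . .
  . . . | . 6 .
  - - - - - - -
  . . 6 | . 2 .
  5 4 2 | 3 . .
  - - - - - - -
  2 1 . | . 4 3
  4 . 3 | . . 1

Step 1. [r6c5∈{5}] nothing but 5 survives at r6c5, so r6c5=5.
Step 2. [r2c2∈{3,5}] r2c2 is the only open cell in col 2 admitting 5 ⇒ r2c2=5.
Step 3. [r2c4∈{1,2}] row 2 places 1 nowhere but r2c4, so r2c4=1.
Step 4. [r2c1∈{3}] only 3 remains possible at r2c1. So r2c1=3.
Step 5. [r1c6∈{5}] r1c6 has the single candidate 5. So r1c6=5.
Step 6. [r5c4∈{6}] only 6 remains possible at r5c4 ⇒ r5c4=6.
Step 7. [r1c1∈{6}] r1c1 is down to just 6 ⇒ r1c1=6.
Step 8. [r3c4∈{5}] r3c4 has the single candidate 5. So r3c4=5.
Step 9. [r6c4∈{2}] only 2 remains possible at r6c4. So r6c4=2.
Step 10. [r5c3∈{5}] r5c3 is down to just 5. So r5c3=5.
Step 11. [r2c3∈{4}] r2c3 has the single candidate 4, so r2c3=4.
Step 12. [r3c6∈{4}] r3c6 is down to just 4. So r3c6=4.
Step 13. [r1c5∈{3}] r1c5's peers cover all but 3 ⇒ r1c5=3.
Step 14. [r3c1∈{1}] nothing but 1 survives at r3c1, so r3c1=1.
Step 15. [r6c2∈{6}] nothing but 6 survives at r6c2 ⇒ r6c2=6.
Step 16. [r2c6∈{2}] r2c6's peers cover all but 2. So r2c6=2.
Step 17. [r4c6∈{6}] r4c6 has the single candidate 6. So r4c6=6.
Step 18. [r3c2∈{3}] only 3 remains possible at r3c2, so r3c2=3.
Step 19. [r4c5∈{1}] nothing but 1 survives at r4c5, so r4c5=1.

Answer: 6 2 1 4 3 5 / 3 5 4 1 6 2 / 1 3 6 5 2 4 / 5 4 2 3 1 6 / 2 1 5 6 4 3 / 4 6 3 2 5 1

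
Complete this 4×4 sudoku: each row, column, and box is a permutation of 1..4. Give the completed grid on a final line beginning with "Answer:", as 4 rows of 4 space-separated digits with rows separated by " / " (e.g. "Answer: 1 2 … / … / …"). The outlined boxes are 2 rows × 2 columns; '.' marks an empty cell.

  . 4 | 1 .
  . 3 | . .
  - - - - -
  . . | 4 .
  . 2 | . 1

Step 1. [r2c3∈{2}] only 2 remains possible at r2c3. So r2c3=2.
Step 2. [r4c3∈{3}] r4c3's peers cover all but 3, so r4c3=3.
Step 3. [r3c2∈{1}] r3c2 is down to just 1 ⇒ r3c2=1.
Step 4. [r1c1∈{2}] r1c1 is down to just 2 ⇒ r1c1=2.
Step 5. [r2c4∈{4}] only 4 remains possible at r2c4 ⇒ r2c4=4.
Step 6. [r3c1∈{3}] r3c1's peers cover all but 3, so r3c1=3.
Step 7. [r4c1∈{4}] r4c1 is down to just 4. So r4c1=4.
Step 8. [r3c4∈{2}] r3c4's peers cover all but 2, so r3c4=2.
Step 9. [r1c4∈{3}] only 3 remains possible at r1c4, so r1c4=3.
Step 10. [r2c1∈{1}] r2c1 is down to just 1, so r2c1=1.

Answer: 2 4 1 3 / 1 3 2 4 / 3 1 4 2 / 4 2 3 1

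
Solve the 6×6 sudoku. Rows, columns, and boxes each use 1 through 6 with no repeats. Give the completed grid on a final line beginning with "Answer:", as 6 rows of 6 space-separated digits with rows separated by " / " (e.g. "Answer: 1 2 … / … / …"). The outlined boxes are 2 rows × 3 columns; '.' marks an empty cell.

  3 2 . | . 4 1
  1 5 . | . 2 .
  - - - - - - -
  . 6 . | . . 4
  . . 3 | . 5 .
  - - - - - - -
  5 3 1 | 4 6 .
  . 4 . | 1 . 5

Step 1. [r3c1∈{2}] only 2 remains possible at r3c1, so r3c1=2.
Step 2. [r1c3∈{6}] r1c3's peers cover all but 6 ⇒ r1c3=6.
Step 3. [r3c4∈{3}] only 3 remains possible at r3c4, so r3c4=3.
Step 4. [r4c4∈{2,6}] r4c4 is the only open cell in col 4 admitting 2. So r4c4=2.
Step 5. [r2c4∈{6}] r2c4 has the single candidate 6 ⇒ r2c4=6.
Step 6. [r4c1∈{4}] only 4 remains possible at r4c1 ⇒ r4c1=4.
Step 7. [r5c6∈{2}] nothing but 2 survives at r5c6 ⇒ r5c6=2.
Step 8. [r6c1∈{6}] only 6 remains possible at r6c1. So r6c1=6.
Step 9. [r6c5∈{3}] r6c5 is down to just 3, so r6c5=3.
Step 10. [r2c3∈{4}] r2c3's peers cover all but 4 ⇒ r2c3=4.
Step 11. [r4c6∈{6}] r4c6's peers cover all but 6, so r4c6=6.
Step 12. [r3c5∈{1}] r3c5 is down to just 1 ⇒ r3c5=1.
Step 13. [r6c3∈{2}] nothing but 2 survives at r6c3. So r6c3=2.
Step 14. [r3c3∈{5}] r3c3 has the single candidate 5, so r3c3=5.
Step 15. [r2c6∈{3}] r2c6 is down to just 3. So r2c6=3.
Step 16. [r4c2∈{1}] r4c2 has the single candidate 1, so r4c2=1.
Step 17. [r1c4∈{5}] r1c4 is down to just 5, so r1c4=5.

Answer: 3 2 6 5 4 1 / 1 5 4 6 2 3 / 2 6 5 3 1 4 / 4 1 3 2 5 6 / 5 3 1 4 6 2 / 6 4 2 1 3 5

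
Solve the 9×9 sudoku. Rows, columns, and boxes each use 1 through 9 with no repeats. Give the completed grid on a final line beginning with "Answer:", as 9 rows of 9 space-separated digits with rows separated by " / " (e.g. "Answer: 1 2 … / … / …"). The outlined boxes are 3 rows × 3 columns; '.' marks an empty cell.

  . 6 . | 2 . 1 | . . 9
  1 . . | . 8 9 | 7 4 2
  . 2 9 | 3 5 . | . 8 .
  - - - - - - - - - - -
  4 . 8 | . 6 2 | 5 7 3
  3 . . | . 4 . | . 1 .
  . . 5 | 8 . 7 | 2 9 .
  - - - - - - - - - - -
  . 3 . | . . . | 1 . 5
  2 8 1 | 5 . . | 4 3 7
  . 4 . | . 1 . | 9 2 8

Step 1. [r8c6∈{6}] only 6 remains possible at r8c6 ⇒ r8c6=6.
Step 2. [r9c4∈{7}] only 7 remains possible at r9c4, so r9c4=7.
Step 3. [r5c9∈{6}] only 6 remains possible at r5c9 ⇒ r5c9=6.
Step 4. [r7c1∈{6,7,9}] r7c1 is the only open cell in col 1 admitting 9. So r7c1=9.
Step 5. [r7c3∈{6,7}] row 7 places 7 nowhere but r7c3, so r7c3=7.
Step 6. [r4c4∈{1,9}] col 4 places 1 nowhere but r4c4 ⇒ r4c4=1.
Step 7. [r9c1∈{5,6}] row 9 places 5 nowhere but r9c1 ⇒ r9c1=5.
Step 8. [r2c3∈{3}] r2c3 is down to just 3 ⇒ r2c3=3.
Step 9. [r4c2∈{9}] only 9 remains possible at r4c2 ⇒ r4c2=9.
Step 10. [r7c4∈{4}] r7c4 is down to just 4, so r7c4=4.
Step 11. [r3c1∈{7}] only 7 remains possible at r3c1. So r3c1=7.
Step 12. [r7c5∈{2}] r7c5 is down to just 2, so r7c5=2.
Step 13. [r6c1∈{6}] only 6 remains possible at r6c1. So r6c1=6.
Step 14. [r7c8∈{6}] r7c8 has the single candidate 6. So r7c8=6.
Step 15. [r5c7∈{8}] nothing but 8 survives at r5c7 ⇒ r5c7=8.
Step 16. [r7c6∈{8}] nothing but 8 survives at r7c6. So r7c6=8.
Step 17. [r9c6∈{3}] r9c6's peers cover all but 3, so r9c6=3.
Step 18. [r6c2∈{1}] only 1 remains possible at r6c2 ⇒ r6c2=1.
Step 19. [r5c6∈{5}] nothing but 5 survives at r5c6, so r5c6=5.
Step 20. [r6c9∈{4}] only 4 remains possible at r6c9, so r6c9=4.
Step 21. [r1c1∈{8}] r1c1 is down to just 8. So r1c1=8.
Step 22. [r1c7∈{3}] r1c7 has the single candidate 3, so r1c7=3.
Step 23. [r9c3∈{6}] r9c3 is down to just 6. So r9c3=6.
Step 24. [r3c6∈{4}] r3c6 has the single candidate 4. So r3c6=4.
Step 25. [r6c5∈{3}] nothing but 3 survives at r6c5 ⇒ r6c5=3.
Step 26. [r1c8∈{5}] r1c8's peers cover all but 5, so r1c8=5.
Step 27. [r5c2∈{7}] r5c2's peers cover all but 7 ⇒ r5c2=7.
Step 28. [r5c4∈{9}] only 9 remains possible at r5c4, so r5c4=9.
Step 29. [r8c5∈{9}] r8c5 has the single candidate 9 ⇒ r8c5=9.
Step 30. [r2c4∈{6}] nothing but 6 survives at r2c4 ⇒ r2c4=6.
Step 31. [r2c2∈{5}] r2c2 is down to just 5 ⇒ r2c2=5.
Step 32. [r5c3∈{2}] r5c3's peers cover all but 2, so r5c3=2.
Step 33. [r3c7∈{6}] only 6 remains possible at r3c7 ⇒ r3c7=6.
Step 34. [r1c5∈{7}] only 7 remains possible at r1c5 ⇒ r1c5=7.
Step 35. [r3c9∈{1}] r3c9's peers cover all but 1 ⇒ r3c9=1.
Step 36. [r1c3∈{4}] r1c3's peers cover all but 4. So r1c3=4.

Answer: 8 6 4 2 7 1 3 5 9 / 1 5 3 6 8 9 7 4 2 / 7 2 9 3 5 4 6 8 1 / 4 9 8 1 6 2 5 7 3 / 3 7 2 9 4 5 8 1 6 / 6 1 5 8 3 7 2 9 4 / 9 3 7 4 2 8 1 6 5 / 2 8 1 5 9 6 4 3 7 / 5 4 6 7 1 3 9 2 8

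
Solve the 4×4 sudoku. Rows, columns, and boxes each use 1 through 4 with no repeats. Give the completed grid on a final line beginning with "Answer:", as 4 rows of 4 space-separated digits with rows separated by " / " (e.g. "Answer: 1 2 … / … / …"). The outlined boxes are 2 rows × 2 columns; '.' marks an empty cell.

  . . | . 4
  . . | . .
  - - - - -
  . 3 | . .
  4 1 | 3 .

Step 1. [r3c1∈{2}] r3c1 has the single candidate 2. So r3c1=2.
Step 2. [r2c4∈{1,2,3}] r2c4 is the only open cell in col 4 admitting 3, so r2c4=3.
Step 3. [r2c1∈{1}] nothing but 1 survives at r2c1, so r2c1=1.
Step 4. [r1c3∈{1,2}] 1 has one home in row 1: r1c3, so r1c3=1.
Step 5. [r1c2∈{2}] r1c2 has the single candidate 2 ⇒ r1c2=2.
Step 6. [r3c4∈{1}] r3c4 has the single candidate 1, so r3c4=1.
Step 7. [r3c3∈{4}] only 4 remains possible at r3c3, so r3c3=4.
Step 8. [r2c3∈{2}] only 2 remains possible at r2c3, so r2c3=2.
Step 9. [r2c2∈{4}] r2c2 is down to just 4, so r2c2=4.
Step 10. [r1c1∈{3}] r1c1 is down to just 3, so r1c1=3.
Step 11. [r4c4∈{2}] r4c4 has the single candidate 2. So r4c4=2.

Answer: 3 2 1 4 / 1 4 2 3 / 2 3 4 1 / 4 1 3 2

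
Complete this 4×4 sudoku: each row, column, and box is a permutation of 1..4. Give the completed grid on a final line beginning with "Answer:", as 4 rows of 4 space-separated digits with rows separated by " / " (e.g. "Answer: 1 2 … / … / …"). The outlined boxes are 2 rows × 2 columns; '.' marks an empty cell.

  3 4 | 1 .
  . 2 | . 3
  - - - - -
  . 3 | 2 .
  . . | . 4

Step 1. [r2c1∈{1}] only 1 remains possible at r2c1 ⇒ r2c1=1.
Step 2. [r4c2∈{1}] nothing but 1 survives at r4c2 ⇒ r4c2=1.
Step 3. [r1c4∈{2}] nothing but 2 survives at r1c4, so r1c4=2.
Step 4. [r4c3∈{3}] r4c3 is down to just 3. So r4c3=3.
Step 5. [r3c1∈{4}] only 4 remains possible at r3c1 ⇒ r3c1=4.
Step 6. [r4c1∈{2}] r4c1 is down to just 2, so r4c1=2.
Step 7. [r3c4∈{1}] r3c4 has the single candidate 1, so r3c4=1.
Step 8. [r2c3∈{4}] r2c3 is down to just 4. So r2c3=4.

Answer: 3 4 1 2 / 1 2 4 3 / 4 3 2 1 / 2 1 3 4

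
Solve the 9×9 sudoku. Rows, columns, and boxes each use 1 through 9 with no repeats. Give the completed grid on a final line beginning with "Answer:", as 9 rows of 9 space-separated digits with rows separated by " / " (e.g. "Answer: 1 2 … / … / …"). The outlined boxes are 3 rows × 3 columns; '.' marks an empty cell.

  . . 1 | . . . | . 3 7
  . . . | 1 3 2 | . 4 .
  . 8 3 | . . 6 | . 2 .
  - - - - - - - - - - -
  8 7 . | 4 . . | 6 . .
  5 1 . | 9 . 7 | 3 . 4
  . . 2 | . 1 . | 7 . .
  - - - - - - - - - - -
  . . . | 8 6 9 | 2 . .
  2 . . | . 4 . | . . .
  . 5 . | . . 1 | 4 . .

Step 1. [r2c9∈{5,6,8,9}] in box 3, 6 fits only at r2c9, so r2c9=6.
Step 2. [r2c2∈{9}] nothing but 9 survives at r2c2. So r2c2=9.
Step 3. [r1c4∈{5}] nothing but 5 survives at r1c4, so r1c4=5.
Step 4. [r8c6∈{3,5}] 5 has one home in box 8: r8c6. So r8c6=5.
Step 5. [r3c1∈{4,7}] r3c1 is the only open cell in row 3 admitting 4 ⇒ r3c1=4.
Step 6. [r5c8∈{8}] r5c8's peers cover all but 8, so r5c8=8.
Step 7. [r4c3∈{9}] nothing but 9 survives at r4c3. So r4c3=9.
Step 8. [r9c1∈{3,6,7,9}] col 1 places 9 nowhere but r9c1 ⇒ r9c1=9.
Step 9. [r7c1∈{1,3,7}] r7c1 is the only open cell in col 1 admitting 1. So r7c1=1.
Step 10. [r5c3∈{6}] r5c3 has the single candidate 6 ⇒ r5c3=6.
Step 11. [r6c1∈{3}] r6c1 is down to just 3 ⇒ r6c1=3.
Step 12. [r2c7∈{5,8}] 8 has one home in row 2: r2c7 ⇒ r2c7=8.
Step 13. [r1c7∈{9}] r1c7 is down to just 9, so r1c7=9.
Step 14. [r4c5∈{2,5}] across col 5, 5 lands solely at r4c5 ⇒ r4c5=5.
Step 15. [r3c4∈{7}] r3c4 has the single candidate 7 ⇒ r3c4=7.
Step 16. [r8c2∈{3,6}] 6 has one home in box 7: r8c2. So r8c2=6.
Step 17. [r9c5∈{2,7}] r9c5 is the only open cell in col 5 admitting 7, so r9c5=7.
Step 18. [r8c7∈{1}] r8c7 has the single candidate 1 ⇒ r8c7=1.
Step 19. [r9c3∈{8}] nothing but 8 survives at r9c3, so r9c3=8.
Step 20. [r9c9∈{3}] r9c9 is down to just 3, so r9c9=3.
Step 21. [r7c9∈{5}] nothing but 5 survives at r7c9, so r7c9=5.
Step 22. [r8c3∈{7}] r8c3 is down to just 7 ⇒ r8c3=7.
Step 23. [r8c8∈{9}] r8c8 is down to just 9 ⇒ r8c8=9.
Step 24. [r7c2∈{3,4}] in row 7, 3 fits only at r7c2, so r7c2=3.
Step 25. [r1c5∈{8}] r1c5 has the single candidate 8 ⇒ r1c5=8.
Step 26. [r4c9∈{1,2}] r4c9 is the only open cell in row 4 admitting 2 ⇒ r4c9=2.
Step 27. [r6c8∈{5}] only 5 remains possible at r6c8 ⇒ r6c8=5.
Step 28. [r4c6∈{3}] nothing but 3 survives at r4c6 ⇒ r4c6=3.
Step 29. [r7c8∈{7}] nothing but 7 survives at r7c8 ⇒ r7c8=7.
Step 30. [r1c2∈{2}] r1c2 is down to just 2, so r1c2=2.
Step 31. [r1c6∈{4}] r1c6 is down to just 4 ⇒ r1c6=4.
Step 32. [r6c6∈{8}] r6c6's peers cover all but 8, so r6c6=8.
Step 33. [r2c1∈{7}] nothing but 7 survives at r2c1. So r2c1=7.
Step 34. [r5c5∈{2}] nothing but 2 survives at r5c5. So r5c5=2.
Step 35. [r4c8∈{1}] r4c8 has the single candidate 1 ⇒ r4c8=1.
Step 36. [r8c9∈{8}] r8c9 has the single candidate 8, so r8c9=8.
Step 37. [r3c9∈{1}] r3c9's peers cover all but 1. So r3c9=1.
Step 38. [r7c3∈{4}] r7c3 is down to just 4, so r7c3=4.
Step 39. [r6c2∈{4}] nothing but 4 survives at r6c2. So r6c2=4.
Step 40. [r9c4∈{2}] r9c4 has the single candidate 2 ⇒ r9c4=2.
Step 41. [r9c8∈{6}] r9c8 is down to just 6 ⇒ r9c8=6.
Step 42. [r1c1∈{6}] r1c1 is down to just 6. So r1c1=6.
Step 43. [r2c3∈{5}] only 5 remains possible at r2c3 ⇒ r2c3=5.
Step 44. [r3c5∈{9}] r3c5's peers cover all but 9, so r3c5=9.
Step 45. [r6c4∈{6}] only 6 remains possible at r6c4. So r6c4=6.
Step 46. [r3c7∈{5}] nothing but 5 survives at r3c7 ⇒ r3c7=5.
Step 47. [r8c4∈{3}] r8c4 is down to just 3 ⇒ r8c4=3.
Step 48. [r6c9∈{9}] r6c9 has the single candidate 9, so r6c9=9.

Answer: 6 2 1 5 8 4 9 3 7 / 7 9 5 1 3 2 8 4 6 / 4 8 3 7 9 6 5 2 1 / 8 7 9 4 5 3 6 1 2 / 5 1 6 9 2 7 3 8 4 / 3 4 2 6 1 8 7 5 9 / 1 3 4 8 6 9 2 7 5 / 2 6 7 3 4 5 1 9 8 / 9 5 8 2 7 1 4 6 3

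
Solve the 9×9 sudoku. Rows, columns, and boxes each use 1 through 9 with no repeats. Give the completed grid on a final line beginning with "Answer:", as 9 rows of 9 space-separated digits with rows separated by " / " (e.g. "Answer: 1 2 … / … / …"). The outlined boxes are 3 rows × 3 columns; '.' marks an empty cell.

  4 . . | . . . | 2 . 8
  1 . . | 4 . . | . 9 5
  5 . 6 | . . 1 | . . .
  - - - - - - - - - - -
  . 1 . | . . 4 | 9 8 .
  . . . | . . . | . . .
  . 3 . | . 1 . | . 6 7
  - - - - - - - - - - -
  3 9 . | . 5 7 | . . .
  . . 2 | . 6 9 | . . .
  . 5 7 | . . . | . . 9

Step 1. [r5c2∈{2,4,6,7,8}] 6 has one home in col 2: r5c2 ⇒ r5c2=6.
Step 2. [r8c1∈{8}] r8c1 has the single candidate 8, so r8c1=8.
Step 3. [r1c8∈{1,3,7}] r1c8 is the only open cell in row 1 admitting 1, so r1c8=1.
Step 4. [r4c4∈{2,3,5,6,7}] row 4 places 6 nowhere but r4c4, so r4c4=6.
Step 5. [r9c5∈{2,3,4,8}] col 5 places 4 nowhere but r9c5. So r9c5=4.
Step 6. [r1c3∈{3,9}] across box 1, 9 lands solely at r1c3. So r1c3=9.
Step 7. [r7c9∈{1,2,4,6}] across col 9, 6 lands solely at r7c9. So r7c9=6.
Step 8. [r8c2∈{4}] r8c2 is down to just 4 ⇒ r8c2=4.
Step 9. [r2c3∈{3,8}] in col 3, 3 fits only at r2c3, so r2c3=3.
Step 10. [r1c2∈{7}] r1c2 has the single candidate 7. So r1c2=7.
Step 11. [r1c5∈{3}] nothing but 3 survives at r1c5. So r1c5=3.
Step 12. [r4c9∈{2,3}] in row 4, 3 fits only at r4c9 ⇒ r4c9=3.
Step 13. [r5c9∈{1,2,4}] in col 9, 2 fits only at r5c9, so r5c9=2.
Step 14. [r5c7∈{1,4,5}] in row 5, 1 fits only at r5c7 ⇒ r5c7=1.
Step 15. [r9c4∈{1,2,3,8}] in row 9, 1 fits only at r9c4, so r9c4=1.
Step 16. [r8c4∈{3}] nothing but 3 survives at r8c4, so r8c4=3.
Step 17. [r1c4∈{5}] nothing but 5 survives at r1c4. So r1c4=5.
Step 18. [r2c7∈{6,7}] in col 7, 6 fits only at r2c7. So r2c7=6.
Step 19. [r2c5∈{2,7,8}] in row 2, 7 fits only at r2c5 ⇒ r2c5=7.
Step 20. [r4c5∈{2}] r4c5 is down to just 2 ⇒ r4c5=2.
Step 21. [r5c4∈{7,8,9}] r5c4 is the only open cell in col 4 admitting 7 ⇒ r5c4=7.
Step 22. [r3c9∈{4}] r3c9 is down to just 4, so r3c9=4.
Step 23. [r5c6∈{3,5,8}] 3 has one home in row 5: r5c6, so r5c6=3.
Step 24. [r6c6∈{5,8}] across col 6, 5 lands solely at r6c6 ⇒ r6c6=5.
Step 25. [r5c8∈{4,5}] 5 has one home in box 6: r5c8. So r5c8=5.
Step 26. [r7c8∈{2,4}] 4 has one home in col 8: r7c8. So r7c8=4.
Step 27. [r7c4∈{2,8}] row 7 places 2 nowhere but r7c4, so r7c4=2.
Step 28. [r5c1∈{9}] nothing but 9 survives at r5c1, so r5c1=9.
Step 29. [r5c5∈{8}] only 8 remains possible at r5c5. So r5c5=8.
Step 30. [r3c4∈{8,9}] r3c4 is the only open cell in col 4 admitting 8 ⇒ r3c4=8.
Step 31. [r8c8∈{7}] r8c8's peers cover all but 7 ⇒ r8c8=7.
Step 32. [r3c8∈{3}] only 3 remains possible at r3c8 ⇒ r3c8=3.
Step 33. [r3c2∈{2}] only 2 remains possible at r3c2. So r3c2=2.
Step 34. [r7c7∈{8}] r7c7 has the single candidate 8 ⇒ r7c7=8.
Step 35. [r6c7∈{4}] r6c7 is down to just 4. So r6c7=4.
Step 36. [r6c1∈{2}] nothing but 2 survives at r6c1. So r6c1=2.
Step 37. [r2c2∈{8}] only 8 remains possible at r2c2. So r2c2=8.
Step 38. [r1c6∈{6}] only 6 remains possible at r1c6. So r1c6=6.
Step 39. [r8c7∈{5}] r8c7 is down to just 5. So r8c7=5.
Step 40. [r5c3∈{4}] r5c3 has the single candidate 4. So r5c3=4.
Step 41. [r8c9∈{1}] r8c9's peers cover all but 1, so r8c9=1.
Step 42. [r6c4∈{9}] only 9 remains possible at r6c4, so r6c4=9.
Step 43. [r3c7∈{7}] r3c7's peers cover all but 7, so r3c7=7.
Step 44. [r4c3∈{5}] r4c3 is down to just 5 ⇒ r4c3=5.
Step 45. [r9c1∈{6}] r9c1 has the single candidate 6, so r9c1=6.
Step 46. [r2c6∈{2}] nothing but 2 survives at r2c6. So r2c6=2.
Step 47. [r9c8∈{2}] only 2 remains possible at r9c8. So r9c8=2.
Step 48. [r7c3∈{1}] r7c3's peers cover all but 1 ⇒ r7c3=1.
Step 49. [r3c5∈{9}] r3c5 has the single candidate 9, so r3c5=9.
Step 50. [r9c6∈{8}] only 8 remains possible at r9c6, so r9c6=8.
Step 51. [r4c1∈{7}] only 7 remains possible at r4c1. So r4c1=7.
Step 52. [r9c7∈{3}] r9c7 is down to just 3, so r9c7=3.
Step 53. [r6c3∈{8}] r6c3's peers cover all but 8, so r6c3=8.

Answer: 4 7 9 5 3 6 2 1 8 / 1 8 3 4 7 2 6 9 5 / 5 2 6 8 9 1 7 3 4 / 7 1 5 6 2 4 9 8 3 / 9 6 4 7 8 3 1 5 2 / 2 3 8 9 1 5 4 6 7 / 3 9 1 2 5 7 8 4 6 / 8 4 2 3 6 9 5 7 1 / 6 5 7 1 4 8 3 2 9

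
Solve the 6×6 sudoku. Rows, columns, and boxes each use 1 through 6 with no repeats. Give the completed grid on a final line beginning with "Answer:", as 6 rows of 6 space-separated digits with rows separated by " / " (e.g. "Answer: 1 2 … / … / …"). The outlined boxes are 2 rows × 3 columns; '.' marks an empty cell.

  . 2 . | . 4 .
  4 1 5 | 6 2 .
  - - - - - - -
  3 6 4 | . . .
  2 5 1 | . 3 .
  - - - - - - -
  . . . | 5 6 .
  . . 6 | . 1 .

Step 1. [r2c6∈{3}] only 3 remains possible at r2c6 ⇒ r2c6=3.
Step 2. [r6c4∈{2,3,4}] r6c4 is the only open cell in col 4 admitting 3, so r6c4=3.
Step 3. [r6c6∈{2,4}] 2 has one home in row 6: r6c6 ⇒ r6c6=2.
Step 4. [r5c2∈{3,4}] 3 has one home in col 2: r5c2 ⇒ r5c2=3.
Step 5. [r1c6∈{1,5}] r1c6 is the only open cell in row 1 admitting 5. So r1c6=5.
Step 6. [r5c6∈{4}] r5c6 has the single candidate 4, so r5c6=4.
Step 7. [r1c4∈{1}] r1c4 is down to just 1, so r1c4=1.
Step 8. [r1c3∈{3}] r1c3 has the single candidate 3, so r1c3=3.
Step 9. [r5c1∈{1}] r5c1 has the single candidate 1, so r5c1=1.
Step 10. [r3c6∈{1}] r3c6's peers cover all but 1. So r3c6=1.
Step 11. [r5c3∈{2}] r5c3's peers cover all but 2. So r5c3=2.
Step 12. [r3c5∈{5}] r3c5 has the single candidate 5 ⇒ r3c5=5.
Step 13. [r4c6∈{6}] r4c6 has the single candidate 6, so r4c6=6.
Step 14. [r6c2∈{4}] nothing but 4 survives at r6c2 ⇒ r6c2=4.
Step 15. [r4c4∈{4}] r4c4 has the single candidate 4. So r4c4=4.
Step 16. [r6c1∈{5}] r6c1 has the single candidate 5 ⇒ r6c1=5.
Step 17. [r3c4∈{2}] only 2 remains possible at r3c4. So r3c4=2.
Step 18. [r1c1∈{6}] r1c1's peers cover all but 6 ⇒ r1c1=6.

Answer: 6 2 3 1 4 5 / 4 1 5 6 2 3 / 3 6 4 2 5 1 / 2 5 1 4 3 6 / 1 3 2 5 6 4 / 5 4 6 3 1 2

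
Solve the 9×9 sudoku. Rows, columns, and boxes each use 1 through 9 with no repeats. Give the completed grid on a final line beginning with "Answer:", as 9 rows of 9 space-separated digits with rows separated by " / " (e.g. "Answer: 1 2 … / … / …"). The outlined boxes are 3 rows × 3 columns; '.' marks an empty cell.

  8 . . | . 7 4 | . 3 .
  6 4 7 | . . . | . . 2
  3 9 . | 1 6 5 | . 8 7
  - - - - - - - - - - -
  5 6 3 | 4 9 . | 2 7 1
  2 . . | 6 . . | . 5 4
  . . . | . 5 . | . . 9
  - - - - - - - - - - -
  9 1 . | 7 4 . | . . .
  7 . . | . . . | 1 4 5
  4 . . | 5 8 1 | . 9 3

Step 1. [r7c6∈{2,3,6}] in row 7, 3 fits only at r7c6, so r7c6=3.
Step 2. [r3c3∈{2}] nothing but 2 survives at r3c3 ⇒ r3c3=2.
Step 3. [r4c6∈{8}] nothing but 8 survives at r4c6. So r4c6=8.
Step 4. [r2c6∈{9}] nothing but 9 survives at r2c6, so r2c6=9.
Step 5. [r7c9∈{6,8}] col 9 places 8 nowhere but r7c9. So r7c9=8.
Step 6. [r7c7∈{6}] r7c7 is down to just 6, so r7c7=6.
Step 7. [r1c3∈{1,5}] row 1 places 1 nowhere but r1c3 ⇒ r1c3=1.
Step 8. [r8c5∈{2}] nothing but 2 survives at r8c5 ⇒ r8c5=2.
Step 9. [r2c5∈{3}] r2c5 is down to just 3 ⇒ r2c5=3.
Step 10. [r6c4∈{2,3}] across col 4, 3 lands solely at r6c4 ⇒ r6c4=3.
Step 11. [r6c7∈{8}] r6c7's peers cover all but 8 ⇒ r6c7=8.
Step 12. [r6c2∈{7}] r6c2 is down to just 7 ⇒ r6c2=7.
Step 13. [r5c2∈{8}] r5c2 is down to just 8. So r5c2=8.
Step 14. [r9c3∈{6}] r9c3's peers cover all but 6. So r9c3=6.
Step 15. [r2c7∈{5}] r2c7 is down to just 5 ⇒ r2c7=5.
Step 16. [r7c8∈{2}] r7c8 has the single candidate 2, so r7c8=2.
Step 17. [r5c6∈{7}] r5c6 is down to just 7. So r5c6=7.
Step 18. [r3c7∈{4}] r3c7's peers cover all but 4 ⇒ r3c7=4.
Step 19. [r6c8∈{6}] r6c8 has the single candidate 6 ⇒ r6c8=6.
Step 20. [r6c1∈{1}] nothing but 1 survives at r6c1. So r6c1=1.
Step 21. [r5c3∈{9}] only 9 remains possible at r5c3 ⇒ r5c3=9.
Step 22. [r9c2∈{2}] r9c2 is down to just 2, so r9c2=2.
Step 23. [r7c3∈{5}] r7c3 is down to just 5. So r7c3=5.
Step 24. [r1c4∈{2}] only 2 remains possible at r1c4. So r1c4=2.
Step 25. [r2c4∈{8}] r2c4's peers cover all but 8, so r2c4=8.
Step 26. [r5c5∈{1}] r5c5 has the single candidate 1 ⇒ r5c5=1.
Step 27. [r5c7∈{3}] r5c7's peers cover all but 3 ⇒ r5c7=3.
Step 28. [r8c2∈{3}] nothing but 3 survives at r8c2, so r8c2=3.
Step 29. [r1c7∈{9}] r1c7 has the single candidate 9. So r1c7=9.
Step 30. [r8c4∈{9}] r8c4 has the single candidate 9. So r8c4=9.
Step 31. [r6c3∈{4}] r6c3 has the single candidate 4, so r6c3=4.
Step 32. [r8c3∈{8}] r8c3 is down to just 8 ⇒ r8c3=8.
Step 33. [r2c8∈{1}] r2c8 is down to just 1. So r2c8=1.
Step 34. [r1c9∈{6}] r1c9 has the single candidate 6. So r1c9=6.
Step 35. [r8c6∈{6}] r8c6 has the single candidate 6 ⇒ r8c6=6.
Step 36. [r1c2∈{5}] r1c2 has the single candidate 5. So r1c2=5.
Step 37. [r6c6∈{2}] r6c6 has the single candidate 2, so r6c6=2.
Step 38. [r9c7∈{7}] only 7 remains possible at r9c7. So r9c7=7.

Answer: 8 5 1 2 7 4 9 3 6 / 6 4 7 8 3 9 5 1 2 / 3 9 2 1 6 5 4 8 7 / 5 6 3 4 9 8 2 7 1 / 2 8 9 6 1 7 3 5 4 / 1 7 4 3 5 2 8 6 9 / 9 1 5 7 4 3 6 2 8 / 7 3 8 9 2 6 1 4 5 / 4 2 6 5 8 1 7 9 3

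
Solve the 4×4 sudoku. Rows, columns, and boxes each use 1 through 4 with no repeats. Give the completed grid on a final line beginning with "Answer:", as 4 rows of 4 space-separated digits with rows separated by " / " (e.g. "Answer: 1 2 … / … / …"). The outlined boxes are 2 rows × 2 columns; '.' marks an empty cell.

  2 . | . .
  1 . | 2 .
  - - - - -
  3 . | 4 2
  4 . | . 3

Step 1. [r2c4∈{4}] nothing but 4 survives at r2c4. So r2c4=4.
Step 2. [r1c3∈{1,3}] r1c3 is the only open cell in col 3 admitting 3. So r1c3=3.
Step 3. [r3c2∈{1}] nothing but 1 survives at r3c2. So r3c2=1.
Step 4. [r4c2∈{2}] r4c2's peers cover all but 2. So r4c2=2.
Step 5. [r1c4∈{1}] r1c4's peers cover all but 1 ⇒ r1c4=1.
Step 6. [r2c2∈{3}] r2c2 has the single candidate 3 ⇒ r2c2=3.
Step 7. [r4c3∈{1}] only 1 remains possible at r4c3, so r4c3=1.
Step 8. [r1c2∈{4}] nothing but 4 survives at r1c2. So r1c2=4.

Answer: 2 4 3 1 / 1 3 2 4 / 3 1 4 2 / 4 2 1 3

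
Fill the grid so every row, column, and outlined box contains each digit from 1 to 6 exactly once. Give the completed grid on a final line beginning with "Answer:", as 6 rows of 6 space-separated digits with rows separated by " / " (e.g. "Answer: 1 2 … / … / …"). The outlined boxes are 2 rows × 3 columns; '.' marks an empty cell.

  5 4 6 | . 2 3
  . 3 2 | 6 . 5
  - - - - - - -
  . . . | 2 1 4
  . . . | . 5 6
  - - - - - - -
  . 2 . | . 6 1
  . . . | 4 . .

Step 1. [r4c2∈{1}] r4c2 has the single candidate 1, so r4c2=1.
Step 2. [r4c4∈{3}] r4c4 is down to just 3. So r4c4=3.
Step 3. [r6c3∈{1,3,5}] col 3 places 1 nowhere but r6c3, so r6c3=1.
Step 4. [r6c2∈{5,6}] 5 has one home in row 6: r6c2, so r6c2=5.
Step 5. [r6c1∈{3,6}] 6 has one home in row 6: r6c1. So r6c1=6.
Step 6. [r4c3∈{4}] r4c3 is down to just 4. So r4c3=4.
Step 7. [r3c1∈{3}] r3c1 has the single candidate 3. So r3c1=3.
Step 8. [r6c5∈{3}] r6c5 is down to just 3. So r6c5=3.
Step 9. [r5c3∈{3}] only 3 remains possible at r5c3, so r5c3=3.
Step 10. [r3c3∈{5}] r3c3's peers cover all but 5 ⇒ r3c3=5.
Step 11. [r5c4∈{5}] r5c4 has the single candidate 5. So r5c4=5.
Step 12. [r1c4∈{1}] r1c4's peers cover all but 1 ⇒ r1c4=1.
Step 13. [r4c1∈{2}] nothing but 2 survives at r4c1, so r4c1=2.
Step 14. [r6c6∈{2}] nothing but 2 survives at r6c6, so r6c6=2.
Step 15. [r2c5∈{4}] r2c5 is down to just 4 ⇒ r2c5=4.
Step 16. [r5c1∈{4}] r5c1 is down to just 4. So r5c1=4.
Step 17. [r2c1∈{1}] only 1 remains possible at r2c1. So r2c1=1.
Step 18. [r3c2∈{6}] r3c2 is down to just 6. So r3c2=6.

Answer: 5 4 6 1 2 3 / 1 3 2 6 4 5 / 3 6 5 2 1 4 / 2 1 4 3 5 6 / 4 2 3 5 6 1 / 6 5 1 4 3 2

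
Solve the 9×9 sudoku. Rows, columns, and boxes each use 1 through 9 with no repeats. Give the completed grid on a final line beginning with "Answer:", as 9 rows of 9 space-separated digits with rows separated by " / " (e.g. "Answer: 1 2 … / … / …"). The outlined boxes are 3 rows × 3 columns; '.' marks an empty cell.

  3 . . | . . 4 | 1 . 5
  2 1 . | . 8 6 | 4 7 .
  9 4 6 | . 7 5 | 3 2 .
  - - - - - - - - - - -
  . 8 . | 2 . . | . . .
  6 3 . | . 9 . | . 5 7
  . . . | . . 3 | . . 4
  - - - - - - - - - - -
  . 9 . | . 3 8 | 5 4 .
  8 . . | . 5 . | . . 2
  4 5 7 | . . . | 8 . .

Step 1. [r5c6∈{1}] r5c6's peers cover all but 1. So r5c6=1.
Step 2. [r9c5∈{1,2,6}] in col 5, 1 fits only at r9c5, so r9c5=1.
Step 3. [r1c8∈{6,8,9}] in row 1, 6 fits only at r1c8 ⇒ r1c8=6.
Step 4. [r6c4∈{5,6,7,8}] across col 4, 5 lands solely at r6c4 ⇒ r6c4=5.
Step 5. [r7c1∈{1}] r7c1 is down to just 1. So r7c1=1.
Step 6. [r4c9∈{1,3,6,9}] r4c9 is the only open cell in col 9 admitting 1, so r4c9=1.
Step 7. [r8c7∈{6,7,9}] r8c7 is the only open cell in col 7 admitting 7 ⇒ r8c7=7.
Step 8. [r8c6∈{9}] only 9 remains possible at r8c6, so r8c6=9.
Step 9. [r9c9∈{3,6,9}] r9c9 is the only open cell in col 9 admitting 3 ⇒ r9c9=3.
Step 10. [r6c2∈{2,7}] r6c2 is the only open cell in col 2 admitting 2, so r6c2=2.
Step 11. [r4c5∈{4,6}] r4c5 is the only open cell in col 5 admitting 4. So r4c5=4.
Step 12. [r9c4∈{6}] only 6 remains possible at r9c4, so r9c4=6.
Step 13. [r4c1∈{5,7}] in col 1, 5 fits only at r4c1. So r4c1=5.
Step 14. [r4c3∈{9}] r4c3's peers cover all but 9, so r4c3=9.
Step 15. [r6c7∈{6,9}] 9 has one home in col 7: r6c7, so r6c7=9.
Step 16. [r2c9∈{9}] r2c9 is down to just 9, so r2c9=9.
Step 17. [r1c3∈{8}] nothing but 8 survives at r1c3 ⇒ r1c3=8.
Step 18. [r9c6∈{2}] r9c6 is down to just 2 ⇒ r9c6=2.
Step 19. [r8c3∈{3}] only 3 remains possible at r8c3 ⇒ r8c3=3.
Step 20. [r7c9∈{6}] r7c9 is down to just 6 ⇒ r7c9=6.
Step 21. [r1c5∈{2}] nothing but 2 survives at r1c5, so r1c5=2.
Step 22. [r5c7∈{2}] r5c7 has the single candidate 2, so r5c7=2.
Step 23. [r1c4∈{9}] only 9 remains possible at r1c4, so r1c4=9.
Step 24. [r7c4∈{7}] r7c4 is down to just 7, so r7c4=7.
Step 25. [r2c3∈{5}] only 5 remains possible at r2c3 ⇒ r2c3=5.
Step 26. [r2c4∈{3}] r2c4 has the single candidate 3 ⇒ r2c4=3.
Step 27. [r4c7∈{6}] nothing but 6 survives at r4c7. So r4c7=6.
Step 28. [r8c4∈{4}] r8c4 is down to just 4. So r8c4=4.
Step 29. [r3c9∈{8}] only 8 remains possible at r3c9 ⇒ r3c9=8.
Step 30. [r6c1∈{7}] only 7 remains possible at r6c1, so r6c1=7.
Step 31. [r1c2∈{7}] r1c2 is down to just 7, so r1c2=7.
Step 32. [r3c4∈{1}] only 1 remains possible at r3c4. So r3c4=1.
Step 33. [r8c2∈{6}] r8c2 has the single candidate 6 ⇒ r8c2=6.
Step 34. [r5c4∈{8}] r5c4's peers cover all but 8. So r5c4=8.
Step 35. [r4c8∈{3}] only 3 remains possible at r4c8. So r4c8=3.
Step 36. [r6c5∈{6}] r6c5 is down to just 6, so r6c5=6.
Step 37. [r5c3∈{4}] only 4 remains possible at r5c3. So r5c3=4.
Step 38. [r9c8∈{9}] r9c8 has the single candidate 9, so r9c8=9.
Step 39. [r6c8∈{8}] r6c8's peers cover all but 8. So r6c8=8.
Step 40. [r4c6∈{7}] nothing but 7 survives at r4c6. So r4c6=7.
Step 41. [r7c3∈{2}] only 2 remains possible at r7c3, so r7c3=2.
Step 42. [r6c3∈{1}] only 1 remains possible at r6c3. So r6c3=1.
Step 43. [r8c8∈{1}] only 1 remains possible at r8c8 ⇒ r8c8=1.

Answer: 3 7 8 9 2 4 1 6 5 / 2 1 5 3 8 6 4 7 9 / 9 4 6 1 7 5 3 2 8 / 5 8 9 2 4 7 6 3 1 / 6 3 4 8 9 1 2 5 7 / 7 2 1 5 6 3 9 8 4 / 1 9 2 7 3 8 5 4 6 / 8 6 3 4 5 9 7 1 2 / 4 5 7 6 1 2 8 9 3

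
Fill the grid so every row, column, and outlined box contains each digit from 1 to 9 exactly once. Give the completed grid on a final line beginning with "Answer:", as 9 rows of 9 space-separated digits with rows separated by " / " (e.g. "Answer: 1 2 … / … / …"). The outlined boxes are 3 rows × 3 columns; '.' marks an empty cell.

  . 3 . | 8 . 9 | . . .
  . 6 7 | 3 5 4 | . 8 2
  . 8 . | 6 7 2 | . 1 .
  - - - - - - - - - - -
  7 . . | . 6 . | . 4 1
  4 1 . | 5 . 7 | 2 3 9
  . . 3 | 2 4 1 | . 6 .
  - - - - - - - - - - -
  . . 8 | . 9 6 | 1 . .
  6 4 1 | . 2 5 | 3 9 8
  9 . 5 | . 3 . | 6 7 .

Step 1. [r1c8∈{5}] r1c8 is down to just 5. So r1c8=5.
Step 2. [r9c9∈{4}] only 4 remains possible at r9c9, so r9c9=4.
Step 3. [r6c2∈{5,9}] r6c2 is the only open cell in row 6 admitting 9, so r6c2=9.
Step 4. [r4c2∈{2,5}] in col 2, 5 fits only at r4c2, so r4c2=5.
Step 5. [r6c7∈{5,7,8}] r6c7 is the only open cell in col 7 admitting 5, so r6c7=5.
Step 6. [r7c8∈{2}] r7c8 is down to just 2 ⇒ r7c8=2.
Step 7. [r1c7∈{4,7}] 7 has one home in col 7: r1c7, so r1c7=7.
Step 8. [r3c7∈{4,9}] 4 has one home in col 7: r3c7, so r3c7=4.
Step 9. [r1c1∈{1,2}] across col 1, 2 lands solely at r1c1. So r1c1=2.
Step 10. [r8c4∈{7}] nothing but 7 survives at r8c4 ⇒ r8c4=7.
Step 11. [r9c6∈{8}] r9c6's peers cover all but 8. So r9c6=8.
Step 12. [r7c9∈{5}] r7c9 has the single candidate 5, so r7c9=5.
Step 13. [r4c7∈{8}] r4c7's peers cover all but 8 ⇒ r4c7=8.
Step 14. [r7c2∈{7}] nothing but 7 survives at r7c2, so r7c2=7.
Step 15. [r4c3∈{2}] only 2 remains possible at r4c3 ⇒ r4c3=2.
Step 16. [r1c9∈{6}] r1c9's peers cover all but 6. So r1c9=6.
Step 17. [r6c9∈{7}] r6c9's peers cover all but 7 ⇒ r6c9=7.
Step 18. [r9c4∈{1}] r9c4 has the single candidate 1, so r9c4=1.
Step 19. [r2c7∈{9}] only 9 remains possible at r2c7, so r2c7=9.
Step 20. [r5c5∈{8}] nothing but 8 survives at r5c5. So r5c5=8.
Step 21. [r4c4∈{9}] r4c4's peers cover all but 9, so r4c4=9.
Step 22. [r4c6∈{3}] r4c6 has the single candidate 3. So r4c6=3.
Step 23. [r6c1∈{8}] r6c1 has the single candidate 8 ⇒ r6c1=8.
Step 24. [r3c9∈{3}] r3c9 has the single candidate 3 ⇒ r3c9=3.
Step 25. [r9c2∈{2}] only 2 remains possible at r9c2. So r9c2=2.
Step 26. [r5c3∈{6}] r5c3 has the single candidate 6, so r5c3=6.
Step 27. [r7c1∈{3}] r7c1 is down to just 3 ⇒ r7c1=3.
Step 28. [r3c3∈{9}] only 9 remains possible at r3c3. So r3c3=9.
Step 29. [r3c1∈{5}] r3c1's peers cover all but 5 ⇒ r3c1=5.
Step 30. [r2c1∈{1}] only 1 remains possible at r2c1, so r2c1=1.
Step 31. [r1c5∈{1}] nothing but 1 survives at r1c5. So r1c5=1.
Step 32. [r1c3∈{4}] r1c3 has the single candidate 4, so r1c3=4.
Step 33. [r7c4∈{4}] nothing but 4 survives at r7c4. So r7c4=4.

Answer: 2 3 4 8 1 9 7 5 6 / 1 6 7 3 5 4 9 8 2 / 5 8 9 6 7 2 4 1 3 / 7 5 2 9 6 3 8 4 1 / 4 1 6 5 8 7 2 3 9 / 8 9 3 2 4 1 5 6 7 / 3 7 8 4 9 6 1 2 5 / 6 4 1 7 2 5 3 9 8 / 9 2 5 1 3 8 6 7 4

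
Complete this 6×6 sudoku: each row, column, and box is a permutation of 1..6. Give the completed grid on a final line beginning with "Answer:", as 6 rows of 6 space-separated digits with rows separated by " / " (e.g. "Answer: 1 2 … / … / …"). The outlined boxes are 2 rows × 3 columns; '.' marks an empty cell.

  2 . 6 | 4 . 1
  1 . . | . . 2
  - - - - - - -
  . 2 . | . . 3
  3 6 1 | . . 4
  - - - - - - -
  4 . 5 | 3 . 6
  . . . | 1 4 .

Step 1. [r2c2∈{3,4,5}] in col 2, 4 fits only at r2c2 ⇒ r2c2=4.
Step 2. [r2c3∈{3}] r2c3 is down to just 3, so r2c3=3.
Step 3. [r3c5∈{1,5,6}] row 3 places 1 nowhere but r3c5. So r3c5=1.
Step 4. [r4c4∈{2,5}] r4c4 is the only open cell in col 4 admitting 2. So r4c4=2.
Step 5. [r4c5∈{5}] nothing but 5 survives at r4c5. So r4c5=5.
Step 6. [r2c5∈{6}] only 6 remains possible at r2c5 ⇒ r2c5=6.
Step 7. [r3c1∈{5}] r3c1's peers cover all but 5 ⇒ r3c1=5.
Step 8. [r1c2∈{5}] nothing but 5 survives at r1c2. So r1c2=5.
Step 9. [r5c2∈{1}] only 1 remains possible at r5c2 ⇒ r5c2=1.
Step 10. [r2c4∈{5}] nothing but 5 survives at r2c4. So r2c4=5.
Step 11. [r6c1∈{6}] r6c1's peers cover all but 6, so r6c1=6.
Step 12. [r6c6∈{5}] only 5 remains possible at r6c6, so r6c6=5.
Step 13. [r6c3∈{2}] r6c3's peers cover all but 2 ⇒ r6c3=2.
Step 14. [r1c5∈{3}] r1c5's peers cover all but 3 ⇒ r1c5=3.
Step 15. [r3c3∈{4}] nothing but 4 survives at r3c3, so r3c3=4.
Step 16. [r3c4∈{6}] only 6 remains possible at r3c4. So r3c4=6.
Step 17. [r6c2∈{3}] nothing but 3 survives at r6c2. So r6c2=3.
Step 18. [r5c5∈{2}] r5c5's peers cover all but 2 ⇒ r5c5=2.

Answer: 2 5 6 4 3 1 / 1 4 3 5 6 2 / 5 2 4 6 1 3 / 3 6 1 2 5 4 / 4 1 5 3 2 6 / 6 3 2 1 4 5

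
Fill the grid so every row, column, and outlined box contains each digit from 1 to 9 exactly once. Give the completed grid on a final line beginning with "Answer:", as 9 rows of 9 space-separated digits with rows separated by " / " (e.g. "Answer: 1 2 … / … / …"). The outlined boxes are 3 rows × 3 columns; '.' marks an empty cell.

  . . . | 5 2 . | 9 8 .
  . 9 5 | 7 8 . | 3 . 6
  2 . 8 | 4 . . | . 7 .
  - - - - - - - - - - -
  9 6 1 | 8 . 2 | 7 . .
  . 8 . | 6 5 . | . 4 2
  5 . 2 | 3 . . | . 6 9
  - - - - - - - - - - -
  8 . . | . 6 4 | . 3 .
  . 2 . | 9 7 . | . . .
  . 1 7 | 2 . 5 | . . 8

Step 1. [r2c6∈{1}] r2c6 is down to just 1, so r2c6=1.
Step 2. [r1c9∈{1,4}] r1c9 is the only open cell in box 3 admitting 4. So r1c9=4.
Step 3. [r3c2∈{3}] nothing but 3 survives at r3c2 ⇒ r3c2=3.
Step 4. [r8c8∈{1,5}] across col 8, 1 lands solely at r8c8, so r8c8=1.
Step 5. [r8c3∈{3,4,6}] 4 has one home in col 3: r8c3 ⇒ r8c3=4.
Step 6. [r8c9∈{5}] nothing but 5 survives at r8c9. So r8c9=5.
Step 7. [r6c2∈{4,7}] 4 has one home in col 2: r6c2. So r6c2=4.
Step 8. [r5c1∈{3,7}] across box 4, 7 lands solely at r5c1 ⇒ r5c1=7.
Step 9. [r1c3∈{6}] nothing but 6 survives at r1c3, so r1c3=6.
Step 10. [r5c7∈{1}] nothing but 1 survives at r5c7 ⇒ r5c7=1.
Step 11. [r8c7∈{6}] r8c7's peers cover all but 6, so r8c7=6.
Step 12. [r9c5∈{3}] r9c5 has the single candidate 3, so r9c5=3.
Step 13. [r3c5∈{9}] r3c5 has the single candidate 9, so r3c5=9.
Step 14. [r7c2∈{5}] nothing but 5 survives at r7c2. So r7c2=5.
Step 15. [r4c9∈{3}] r4c9 has the single candidate 3, so r4c9=3.
Step 16. [r7c7∈{2}] r7c7 is down to just 2 ⇒ r7c7=2.
Step 17. [r5c3∈{3}] r5c3 has the single candidate 3 ⇒ r5c3=3.
Step 18. [r4c5∈{4}] r4c5's peers cover all but 4, so r4c5=4.
Step 19. [r6c6∈{7}] nothing but 7 survives at r6c6 ⇒ r6c6=7.
Step 20. [r9c7∈{4}] r9c7's peers cover all but 4. So r9c7=4.
Step 21. [r9c1∈{6}] r9c1 has the single candidate 6, so r9c1=6.
Step 22. [r3c7∈{5}] r3c7 is down to just 5 ⇒ r3c7=5.
Step 23. [r7c4∈{1}] nothing but 1 survives at r7c4 ⇒ r7c4=1.
Step 24. [r4c8∈{5}] only 5 remains possible at r4c8. So r4c8=5.
Step 25. [r3c6∈{6}] r3c6's peers cover all but 6, so r3c6=6.
Step 26. [r8c1∈{3}] nothing but 3 survives at r8c1, so r8c1=3.
Step 27. [r7c9∈{7}] r7c9 is down to just 7 ⇒ r7c9=7.
Step 28. [r6c7∈{8}] r6c7 has the single candidate 8, so r6c7=8.
Step 29. [r2c8∈{2}] r2c8 is down to just 2 ⇒ r2c8=2.
Step 30. [r8c6∈{8}] r8c6's peers cover all but 8, so r8c6=8.
Step 31. [r5c6∈{9}] r5c6 is down to just 9 ⇒ r5c6=9.
Step 32. [r9c8∈{9}] nothing but 9 survives at r9c8 ⇒ r9c8=9.
Step 33. [r1c2∈{7}] r1c2 has the single candidate 7, so r1c2=7.
Step 34. [r7c3∈{9}] nothing but 9 survives at r7c3 ⇒ r7c3=9.
Step 35. [r1c6∈{3}] only 3 remains possible at r1c6, so r1c6=3.
Step 36. [r6c5∈{1}] r6c5's peers cover all but 1. So r6c5=1.
Step 37. [r3c9∈{1}] nothing but 1 survives at r3c9. So r3c9=1.
Step 38. [r1c1∈{1}] r1c1 has the single candidate 1 ⇒ r1c1=1.
Step 39. [r2c1∈{4}] r2c1's peers cover all but 4. So r2c1=4.

Answer: 1 7 6 5 2 3 9 8 4 / 4 9 5 7 8 1 3 2 6 / 2 3 8 4 9 6 5 7 1 / 9 6 1 8 4 2 7 5 3 / 7 8 3 6 5 9 1 4 2 / 5 4 2 3 1 7 8 6 9 / 8 5 9 1 6 4 2 3 7 / 3 2 4 9 7 8 6 1 5 / 6 1 7 2 3 5 4 9 8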